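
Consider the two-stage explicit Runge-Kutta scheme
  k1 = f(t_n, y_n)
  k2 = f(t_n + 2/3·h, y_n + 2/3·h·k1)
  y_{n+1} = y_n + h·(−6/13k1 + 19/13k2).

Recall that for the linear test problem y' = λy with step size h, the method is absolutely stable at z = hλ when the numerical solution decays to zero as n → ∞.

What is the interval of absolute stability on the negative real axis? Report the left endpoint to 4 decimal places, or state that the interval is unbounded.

z∈(-1.0263,0).

On y'=λy, z=hλ:
  k1=λy_n ⇒ h·k1=z·y_n;  k2=λ(1+2/3z)y_n ⇒ h·k2=z(1+2/3z)y_n
  y_{n+1}/y_n = 1 − 6/13z + 19/13z(1+2/3z) = 1 + z + 38/39z²
  ⇒ R(z) = 1 + z + 38/39z².

Need |R(x)|<1, x<0.
x=-1.62: |R|=1.9371
R=1: x+38/39x²=0 ⇒ x=−39/38=-1.0263; min R=1−1/(4·38/39)=0.7434>−1
Confirm numerically:
  x=-0.968: |R|=0.94500 <1
  x=-0.953: |R|=0.93192 <1
  x=-0.884: |R|=0.87742 <1
  x=-0.742: |R|=0.79445 <1
  x=-1.571: |R|=1.83376 >1
  x=-1.407: |R|=1.52189 >1
  x=-1.139: |R|=1.12506 >1
Stable set (-1.0263, 0).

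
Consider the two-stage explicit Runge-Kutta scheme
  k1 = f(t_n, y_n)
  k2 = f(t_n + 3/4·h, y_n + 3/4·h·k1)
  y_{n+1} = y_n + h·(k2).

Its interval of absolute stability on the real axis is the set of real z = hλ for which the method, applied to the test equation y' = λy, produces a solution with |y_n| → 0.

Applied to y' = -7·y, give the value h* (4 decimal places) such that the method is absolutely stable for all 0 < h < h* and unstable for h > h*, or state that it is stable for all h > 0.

Set f=λy, z=hλ:
  k1=λy_n ⇒ h·k1=z·y_n;  k2=λ(1+3/4z)y_n ⇒ h·k2=z(1+3/4z)y_n
  y_{n+1}/y_n = 1 + z(1+3/4z) = 1 + z + 3/4z²
  R(z) = 1 + z + 3/4z².

Find x<0 with |R(x)|<1.
x=-1.26: |R|=0.9307
R=1: x+3/4x²=0 ⇒ x=−4/3=-1.3333; min R=1−1/(4·3/4)=0.6667>−1
Confirm numerically:
  x=-1.186: |R|=0.86895 <1
  x=-1.182: |R|=0.86584 <1
  x=-1.029: |R|=0.76513 <1
  x=-0.715: |R|=0.66842 <1
  x=-1.902: |R|=1.81120 >1
  x=-1.497: |R|=1.18376 >1
  x=-1.442: |R|=1.11752 >1
Interval (-1.3333, 0).

(-1.3333,0); λ=-7 ⇒ h* = (4/3)/7 = 0.1905.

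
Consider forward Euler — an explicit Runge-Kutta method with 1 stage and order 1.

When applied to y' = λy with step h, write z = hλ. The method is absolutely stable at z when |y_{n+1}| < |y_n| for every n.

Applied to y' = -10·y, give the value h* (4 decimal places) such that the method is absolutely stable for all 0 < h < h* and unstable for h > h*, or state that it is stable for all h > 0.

Set f=λy, z=hλ:
  order 1, 1-stage ⇒ R(z)=1+z
  (e.g. R(-1.36)=-0.36000, |R|=0.36000)

Need |R(x)|<1, x<0.
x=-1.36: |R|=0.3600
|R(-2.11)|=1.1100 |R(-2.02)|=1.0200 |R(-1.6)|=0.6000
Bisect:
  x_lo=-2.8315 |R|=1.8315  x_hi=-0.3301 |R|=0.6699
  mid=-1.58081 |R|=0.58081 →hi
  mid=-2.20615 |R|=1.20615 →lo
  mid=-1.89348 |R|=0.89348 →hi
  mid=-2.04981 |R|=1.04981 →lo
  mid=-1.97164 |R|=0.97164 →hi
  mid=-2.01073 |R|=1.01073 →lo
  mid=-1.99119 |R|=0.99119 →hi
  mid=-2.00096 |R|=1.00096 →lo
  ...
  [-2.00004,-1.99989] ⇒ x*=-2.0000
Interval (-2.0000, 0).

(-2.0000,0); λ=-10 ⇒ h* = 0.2000.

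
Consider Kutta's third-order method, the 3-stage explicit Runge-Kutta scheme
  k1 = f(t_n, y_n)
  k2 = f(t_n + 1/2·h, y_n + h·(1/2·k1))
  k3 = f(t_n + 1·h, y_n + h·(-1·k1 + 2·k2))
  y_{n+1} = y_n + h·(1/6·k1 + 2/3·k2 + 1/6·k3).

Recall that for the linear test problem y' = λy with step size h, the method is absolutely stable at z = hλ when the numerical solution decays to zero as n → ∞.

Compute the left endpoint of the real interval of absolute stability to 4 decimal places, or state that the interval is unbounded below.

With y'=λy (z=hλ):
  order 3, 3-stage ⇒ R(z)=1+z+z^2/2+z^3/6
  (e.g. R(-1.79)=-0.14384, |R|=0.14384)

Solve |R(x)|<1 on ℝ⁻.
x=-1.79: |R|=0.1438
|R(-2.58)|=1.1141 |R(-1.5)|=0.0625 |R(-0.7)|=0.4878
Bisect:
  x_lo=-3.0478 |R|=2.1217  x_hi=-0.2090 |R|=0.8113
  mid=-1.62841 |R|=0.02223 →hi
  mid=-2.33809 |R|=0.73501 →hi
  mid=-2.69293 |R|=1.32179 →lo
  mid=-2.51551 |R|=1.00455 →lo
  mid=-2.42680 |R|=0.86417 →hi
  mid=-2.47115 |R|=0.93291 →hi
  mid=-2.49333 |R|=0.96836 →hi
  mid=-2.50442 |R|=0.98636 →hi
  mid=-2.50996 |R|=0.99543 →hi
  ...
  [-2.51291,-2.51274] ⇒ x*=-2.5127
Interval (-2.5127, 0).

z* = -2.5127.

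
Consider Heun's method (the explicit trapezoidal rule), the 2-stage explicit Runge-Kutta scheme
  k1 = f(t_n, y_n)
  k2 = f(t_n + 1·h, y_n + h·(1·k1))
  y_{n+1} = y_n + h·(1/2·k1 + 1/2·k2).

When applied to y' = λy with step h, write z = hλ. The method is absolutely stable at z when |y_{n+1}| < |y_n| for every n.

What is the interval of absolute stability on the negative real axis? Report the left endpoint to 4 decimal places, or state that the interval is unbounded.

Set f=λy, z=hλ:
  order 2, 2-stage ⇒ R(z)=1+z+z^2/2
  (e.g. R(-0.35)=0.71125, |R|=0.71125)

Need |R(x)|<1, x<0.
x=-0.35: |R|=0.7113
|R(-1.53)|=0.6404 |R(-1.24)|=0.5288 |R(-0.6)|=0.5800
Bisect:
  x_lo=-2.7596 |R|=2.0481  x_hi=-0.2026 |R|=0.8179
  mid=-1.48110 |R|=0.61573 →hi
  mid=-2.12034 |R|=1.12758 →lo
  mid=-1.80072 |R|=0.82057 →hi
  mid=-1.96053 |R|=0.96131 →hi
  mid=-2.04043 |R|=1.04125 →lo
  mid=-2.00048 |R|=1.00048 →lo
  mid=-1.98050 |R|=0.98069 →hi
  ...
  [-2.00001,-1.99986] ⇒ x*=-2.0000
Stable set (-2.0000, 0).

z∈(-2.0000,0).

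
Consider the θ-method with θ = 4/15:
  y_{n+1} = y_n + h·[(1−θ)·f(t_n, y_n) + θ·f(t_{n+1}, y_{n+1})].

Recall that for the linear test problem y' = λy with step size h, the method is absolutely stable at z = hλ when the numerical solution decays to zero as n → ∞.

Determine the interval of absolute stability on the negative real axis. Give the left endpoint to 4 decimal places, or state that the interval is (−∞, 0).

On y'=λy, z=hλ:
  y_{n+1} = y_n + z·[11/15·y_n + 4/15·y_{n+1}] ⇒ (1 − 4/15z)y_{n+1} = (1 + 11/15z)y_n
  so R(z) = (1 + 11/15z)/(1 − 4/15z).

Solve |R(x)|<1 on ℝ⁻.
x=-0.95: |R|=0.2420
R=−1: 1+11/15x = −1+4/15x ⇒ -7/15x=2 ⇒ x=2/(-7/15)=-4.2857
Confirm numerically:
  x=-3.306: |R|=0.75702 <1
  x=-2.478: |R|=0.49205 <1
  x=-2.005: |R|=0.30647 <1
  x=-1.737: |R|=0.18712 <1
  x=-4.646: |R|=1.07510 >1
  x=-4.575: |R|=1.06081 >1
  x=-4.436: |R|=1.03213 >1
So |R|<1 on (-4.2857, 0).

z∈(-4.2857,0).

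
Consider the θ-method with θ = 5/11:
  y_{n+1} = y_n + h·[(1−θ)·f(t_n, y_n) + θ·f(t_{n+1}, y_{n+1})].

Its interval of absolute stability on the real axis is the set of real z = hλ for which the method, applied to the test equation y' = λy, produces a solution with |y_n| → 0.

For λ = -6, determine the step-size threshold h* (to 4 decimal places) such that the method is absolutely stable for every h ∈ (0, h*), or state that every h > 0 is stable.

With y'=λy (z=hλ):
  y_{n+1} = y_n + z·[6/11·y_n + 5/11·y_{n+1}] ⇒ (1 − 5/11z)y_{n+1} = (1 + 6/11z)y_n
  so R(z) = (1 + 6/11z)/(1 − 5/11z).

Boundary: |R(x)|=1, x<0.
x=-0.96: |R|=0.3316
R=−1: 1+6/11x = −1+5/11x ⇒ -1/11x=2 ⇒ x=2/(-1/11)=-22.0000
Confirm numerically:
  x=-19.011: |R|=0.97182 <1
  x=-18.292: |R|=0.96381 <1
  x=-11.365: |R|=0.84320 <1
  x=-9.022: |R|=0.76870 <1
  x=-22.459: |R|=1.00372 >1
  x=-22.215: |R|=1.00176 >1
  x=-22.025: |R|=1.00021 >1
Interval (-22.0000, 0).

(-22.0000,0); λ=-6 ⇒ h* = (22)/6 = 3.6667.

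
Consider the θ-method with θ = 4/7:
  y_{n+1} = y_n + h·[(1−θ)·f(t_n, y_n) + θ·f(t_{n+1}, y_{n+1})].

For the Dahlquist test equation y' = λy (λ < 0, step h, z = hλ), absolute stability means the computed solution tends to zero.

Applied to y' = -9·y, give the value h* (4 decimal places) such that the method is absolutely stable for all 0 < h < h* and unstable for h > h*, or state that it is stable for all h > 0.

(−∞, 0) — no finite endpoint. Any h>0 works for λ=-9.

Set f=λy, z=hλ:
  y_{n+1} = y_n + z·[3/7·y_n + 4/7·y_{n+1}] ⇒ (1 − 4/7z)y_{n+1} = (1 + 3/7z)y_n
  so R(z) = (1 + 3/7z)/(1 − 4/7z).

Find x<0 with |R(x)|<1.
x=-0.38: |R|=0.6878
x=-2: |R|=0.0667
x=-10: |R|=0.4894
x=-100: |R|=0.7199
θ=4/7≥1/2 ⇒ |1+3/7x|<|1−4/7x| ∀x<0 ⇒ stable on all of ℝ⁻.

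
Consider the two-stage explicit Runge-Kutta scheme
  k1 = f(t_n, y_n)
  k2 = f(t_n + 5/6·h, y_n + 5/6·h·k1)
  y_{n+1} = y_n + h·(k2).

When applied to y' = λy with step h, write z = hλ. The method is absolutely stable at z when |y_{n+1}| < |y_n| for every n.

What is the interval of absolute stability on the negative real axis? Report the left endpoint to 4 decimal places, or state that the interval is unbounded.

(-1.2000, 0).

With y'=λy (z=hλ):
  k1=λy_n ⇒ h·k1=z·y_n;  k2=λ(1+5/6z)y_n ⇒ h·k2=z(1+5/6z)y_n
  y_{n+1}/y_n = 1 + z(1+5/6z) = 1 + z + 5/6z²
  Hence R(z) = 1 + z + 5/6z².

Solve |R(x)|<1 on ℝ⁻.
x=-1.49: |R|=1.3601
R=1: x+5/6x²=0 ⇒ x=−6/5=-1.2000; min R=1−1/(4·5/6)=0.7000>−1
Confirm numerically:
  x=-1.092: |R|=0.90172 <1
  x=-0.959: |R|=0.80740 <1
  x=-0.838: |R|=0.74720 <1
  x=-0.488: |R|=0.71045 <1
  x=-1.667: |R|=1.64874 >1
  x=-1.462: |R|=1.31920 >1
  x=-1.337: |R|=1.15264 >1
Stable set (-1.2000, 0).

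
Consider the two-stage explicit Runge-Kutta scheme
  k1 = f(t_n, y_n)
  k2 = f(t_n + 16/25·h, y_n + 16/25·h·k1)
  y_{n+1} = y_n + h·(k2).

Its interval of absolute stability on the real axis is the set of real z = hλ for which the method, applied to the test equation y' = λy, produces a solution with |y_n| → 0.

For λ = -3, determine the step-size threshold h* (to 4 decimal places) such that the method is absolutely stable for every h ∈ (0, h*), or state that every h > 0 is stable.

Set f=λy, z=hλ:
  k1=λy_n ⇒ h·k1=z·y_n;  k2=λ(1+16/25z)y_n ⇒ h·k2=z(1+16/25z)y_n
  y_{n+1}/y_n = 1 + z(1+16/25z) = 1 + z + 16/25z²
  so R(z) = 1 + z + 16/25z².

Solve |R(x)|<1 on ℝ⁻.
x=-1.62: |R|=1.0596
R=1: x+16/25x²=0 ⇒ x=−25/16=-1.5625; min R=1−1/(4·16/25)=0.6094>−1
Confirm numerically:
  x=-1.538: |R|=0.97588 <1
  x=-0.768: |R|=0.60949 <1
  x=-0.754: |R|=0.60985 <1
  x=-2.070: |R|=1.67234 >1
  x=-1.886: |R|=1.39048 >1
  x=-1.813: |R|=1.29066 >1
Stable set (-1.5625, 0).

(-1.5625,0); λ=-3 ⇒ h* = (25/16)/3 = 0.5208.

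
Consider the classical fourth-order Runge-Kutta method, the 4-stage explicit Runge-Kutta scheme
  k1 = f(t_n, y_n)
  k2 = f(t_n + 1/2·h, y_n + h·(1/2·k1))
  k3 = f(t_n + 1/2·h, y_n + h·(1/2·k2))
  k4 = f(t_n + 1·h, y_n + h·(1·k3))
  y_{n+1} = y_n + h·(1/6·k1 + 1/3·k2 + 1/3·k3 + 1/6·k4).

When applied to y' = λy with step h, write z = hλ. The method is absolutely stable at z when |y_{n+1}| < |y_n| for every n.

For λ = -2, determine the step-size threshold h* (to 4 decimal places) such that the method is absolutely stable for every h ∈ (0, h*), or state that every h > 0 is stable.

(-2.7853,0); λ=-2 ⇒ h* = 1.3926.

Test eqn y'=λy, z=hλ:
  order 4, 4-stage ⇒ R(z)=1+z+z^2/2+z^3/6+z^4/24
  (e.g. R(-1.48)=0.27481, |R|=0.27481)

Find x<0 with |R(x)|<1.
x=-1.48: |R|=0.2748
|R(-3.09)|=1.5654 |R(-1.28)|=0.3015 |R(-0.58)|=0.5604
Bisect:
  x_lo=-3.6459 |R|=3.2855  x_hi=-0.2697 |R|=0.7636
  mid=-1.95783 |R|=0.32015 →hi
  mid=-2.80189 |R|=1.02531 →lo
  mid=-2.37986 |R|=0.54210 →hi
  mid=-2.59087 |R|=0.74432 →hi
  mid=-2.69638 |R|=0.87401 →hi
  mid=-2.74913 |R|=0.94683 →hi
  mid=-2.77551 |R|=0.98535 →hi
  ...
  [-2.78540,-2.78519] ⇒ x*=-2.7853
Stable set (-2.7853, 0).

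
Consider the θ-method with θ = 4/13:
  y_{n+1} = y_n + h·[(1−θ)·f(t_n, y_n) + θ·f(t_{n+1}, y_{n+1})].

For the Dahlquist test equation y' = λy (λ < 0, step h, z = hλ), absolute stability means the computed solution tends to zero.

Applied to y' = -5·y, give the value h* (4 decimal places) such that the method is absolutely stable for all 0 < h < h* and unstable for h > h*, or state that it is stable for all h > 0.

(-5.2000,0); λ=-5 ⇒ h* = (26/5)/5 = 1.0400.

Test eqn y'=λy, z=hλ:
  y_{n+1} = y_n + z·[9/13·y_n + 4/13·y_{n+1}] ⇒ (1 − 4/13z)y_{n+1} = (1 + 9/13z)y_n
  R(z) = (1 + 9/13z)/(1 − 4/13z).

Need |R(x)|<1, x<0.
x=-1.18: |R|=0.1343
R=−1: 1+9/13x = −1+4/13x ⇒ -5/13x=2 ⇒ x=2/(-5/13)=-5.2000
Confirm numerically:
  x=-5.068: |R|=0.98016 <1
  x=-4.398: |R|=0.86892 <1
  x=-2.484: |R|=0.40792 <1
  x=-2.377: |R|=0.37289 <1
  x=-5.575: |R|=1.05312 >1
  x=-5.297: |R|=1.01419 >1
Interval (-5.2000, 0).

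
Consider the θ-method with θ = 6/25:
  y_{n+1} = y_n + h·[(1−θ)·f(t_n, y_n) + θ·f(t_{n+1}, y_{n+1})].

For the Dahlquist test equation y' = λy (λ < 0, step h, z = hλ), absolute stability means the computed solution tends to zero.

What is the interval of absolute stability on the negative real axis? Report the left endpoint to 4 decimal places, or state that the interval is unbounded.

z∈(-3.8462,0).

On y'=λy, z=hλ:
  y_{n+1} = y_n + z·[19/25·y_n + 6/25·y_{n+1}] ⇒ (1 − 6/25z)y_{n+1} = (1 + 19/25z)y_n
  Hence R(z) = (1 + 19/25z)/(1 − 6/25z).

Need |R(x)|<1, x<0.
x=-0.32: |R|=0.7028
R=−1: 1+19/25x = −1+6/25x ⇒ -13/25x=2 ⇒ x=2/(-13/25)=-3.8462
Confirm numerically:
  x=-3.811: |R|=0.99045 <1
  x=-2.279: |R|=0.47321 <1
  x=-1.973: |R|=0.33897 <1
  x=-4.362: |R|=1.13105 >1
  x=-4.123: |R|=1.07236 >1
  x=-3.893: |R|=1.01259 >1
So |R|<1 on (-3.8462, 0).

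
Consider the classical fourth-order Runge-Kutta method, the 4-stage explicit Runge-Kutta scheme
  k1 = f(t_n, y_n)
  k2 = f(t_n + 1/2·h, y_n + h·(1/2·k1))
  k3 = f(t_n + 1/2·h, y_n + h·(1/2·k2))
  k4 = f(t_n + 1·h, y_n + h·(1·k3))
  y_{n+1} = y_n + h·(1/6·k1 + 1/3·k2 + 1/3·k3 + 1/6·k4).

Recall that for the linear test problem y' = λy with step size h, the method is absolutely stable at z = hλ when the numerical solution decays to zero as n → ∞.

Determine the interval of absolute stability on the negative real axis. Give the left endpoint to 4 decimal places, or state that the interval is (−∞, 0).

Test eqn y'=λy, z=hλ:
  order 4, 4-stage ⇒ R(z)=1+z+z^2/2+z^3/6+z^4/24
  (e.g. R(-1.6)=0.27040, |R|=0.27040)

Need |R(x)|<1, x<0.
x=-1.6: |R|=0.2704
|R(-2.79)|=1.0071 |R(-1.79)|=0.2839 |R(-0.99)|=0.3784
Bisect:
  x_lo=-3.1995 |R|=1.8266  x_hi=-0.3265 |R|=0.7214
  mid=-1.76305 |R|=0.28034 →hi
  mid=-2.48130 |R|=0.63041 →hi
  mid=-2.84042 |R|=1.08635 →lo
  mid=-2.66086 |R|=0.82804 →hi
  mid=-2.75064 |R|=0.94900 →hi
  mid=-2.79553 |R|=1.01554 →lo
  mid=-2.77309 |R|=0.98175 →hi
  mid=-2.78431 |R|=0.99852 →hi
  mid=-2.78992 |R|=1.00700 →lo
  mid=-2.78711 |R|=1.00275 →lo
  ...
  [-2.78536,-2.78518] ⇒ x*=-2.7853
Interval (-2.7853, 0).

z∈(-2.7853,0).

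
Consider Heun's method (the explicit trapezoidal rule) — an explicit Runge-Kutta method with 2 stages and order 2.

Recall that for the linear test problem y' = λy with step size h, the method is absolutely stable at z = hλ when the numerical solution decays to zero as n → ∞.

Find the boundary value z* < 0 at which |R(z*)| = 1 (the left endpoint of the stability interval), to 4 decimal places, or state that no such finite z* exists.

With y'=λy (z=hλ):
  order 2, 2-stage ⇒ R(z)=1+z+z^2/2
  (e.g. R(-1.46)=0.60580, |R|=0.60580)

Find x<0 with |R(x)|<1.
x=-1.46: |R|=0.6058
|R(-2.33)|=1.3845 |R(-2.27)|=1.3064 |R(-1.68)|=0.7312
Bisect:
  x_lo=-2.3896 |R|=1.4655  x_hi=-0.1301 |R|=0.8784
  mid=-1.25982 |R|=0.53375 →hi
  mid=-1.82470 |R|=0.84006 →hi
  mid=-2.10713 |R|=1.11287 →lo
  mid=-1.96592 |R|=0.96650 →hi
  mid=-2.03653 |R|=1.03719 →lo
  mid=-2.00122 |R|=1.00122 →lo
  mid=-1.98357 |R|=0.98370 →hi
  mid=-1.99239 |R|=0.99242 →hi
  ...
  [-2.00012,-1.99998] ⇒ x*=-2.0000
Stable set (-2.0000, 0).

z* = -2.0000.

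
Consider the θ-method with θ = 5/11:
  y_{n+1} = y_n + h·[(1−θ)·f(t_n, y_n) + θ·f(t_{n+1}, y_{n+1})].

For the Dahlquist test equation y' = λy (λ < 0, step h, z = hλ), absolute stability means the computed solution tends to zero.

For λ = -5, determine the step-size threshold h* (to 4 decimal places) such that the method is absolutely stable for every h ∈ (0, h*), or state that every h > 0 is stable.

Test eqn y'=λy, z=hλ:
  y_{n+1} = y_n + z·[6/11·y_n + 5/11·y_{n+1}] ⇒ (1 − 5/11z)y_{n+1} = (1 + 6/11z)y_n
  R(z) = (1 + 6/11z)/(1 − 5/11z).

Need |R(x)|<1, x<0.
x=-0.35: |R|=0.6980
R=−1: 1+6/11x = −1+5/11x ⇒ -1/11x=2 ⇒ x=2/(-1/11)=-22.0000
Confirm numerically:
  x=-20.583: |R|=0.98756 <1
  x=-19.135: |R|=0.97314 <1
  x=-14.455: |R|=0.90940 <1
  x=-22.391: |R|=1.00318 >1
  x=-22.296: |R|=1.00242 >1
  x=-22.282: |R|=1.00230 >1
Interval (-22.0000, 0).

(-22.0000,0); λ=-5 ⇒ h* = (22)/5 = 4.4000.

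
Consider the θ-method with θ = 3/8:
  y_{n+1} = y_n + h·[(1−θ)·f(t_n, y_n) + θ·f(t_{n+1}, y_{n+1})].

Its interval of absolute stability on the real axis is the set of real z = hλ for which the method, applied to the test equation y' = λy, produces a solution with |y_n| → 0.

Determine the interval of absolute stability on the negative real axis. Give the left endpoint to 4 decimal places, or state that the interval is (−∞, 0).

With y'=λy (z=hλ):
  y_{n+1} = y_n + z·[5/8·y_n + 3/8·y_{n+1}] ⇒ (1 − 3/8z)y_{n+1} = (1 + 5/8z)y_n
  so R(z) = (1 + 5/8z)/(1 − 3/8z).

Need |R(x)|<1, x<0.
x=-0.57: |R|=0.5304
R=−1: 1+5/8x = −1+3/8x ⇒ -1/4x=2 ⇒ x=2/(-1/4)=-8.0000
Confirm numerically:
  x=-6.683: |R|=0.90609 <1
  x=-5.202: |R|=0.76294 <1
  x=-4.575: |R|=0.68470 <1
  x=-8.430: |R|=1.02583 >1
  x=-8.160: |R|=1.00985 >1
  x=-8.034: |R|=1.00212 >1
Interval (-8.0000, 0).

z∈(-8.0000,0).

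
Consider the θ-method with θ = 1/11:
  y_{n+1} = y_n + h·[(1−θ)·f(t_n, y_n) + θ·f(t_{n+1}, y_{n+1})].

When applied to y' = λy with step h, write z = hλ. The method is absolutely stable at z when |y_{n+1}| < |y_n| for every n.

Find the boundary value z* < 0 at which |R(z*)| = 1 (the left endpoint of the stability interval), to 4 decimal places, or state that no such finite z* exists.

left endpoint -2.4444.

Set f=λy, z=hλ:
  y_{n+1} = y_n + z·[10/11·y_n + 1/11·y_{n+1}] ⇒ (1 − 1/11z)y_{n+1} = (1 + 10/11z)y_n
  so R(z) = (1 + 10/11z)/(1 − 1/11z).

Boundary: |R(x)|=1, x<0.
x=-1.19: |R|=0.0738
R=−1: 1+10/11x = −1+1/11x ⇒ -9/11x=2 ⇒ x=2/(-9/11)=-2.4444
Confirm numerically:
  x=-1.832: |R|=0.57045 <1
  x=-1.702: |R|=0.47394 <1
  x=-1.622: |R|=0.41356 <1
  x=-1.575: |R|=0.37773 <1
  x=-3.018: |R|=1.36824 >1
  x=-2.644: |R|=1.13163 >1
  x=-2.616: |R|=1.11340 >1
Interval (-2.4444, 0).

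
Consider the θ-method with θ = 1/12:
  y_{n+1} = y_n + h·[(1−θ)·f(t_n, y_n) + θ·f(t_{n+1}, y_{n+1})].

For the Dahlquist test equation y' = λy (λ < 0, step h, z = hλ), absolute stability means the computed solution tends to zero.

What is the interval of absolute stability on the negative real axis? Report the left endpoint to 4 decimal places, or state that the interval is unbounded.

(-2.4000, 0).

With y'=λy (z=hλ):
  y_{n+1} = y_n + z·[11/12·y_n + 1/12·y_{n+1}] ⇒ (1 − 1/12z)y_{n+1} = (1 + 11/12z)y_n
  ⇒ R(z) = (1 + 11/12z)/(1 − 1/12z).

Find x<0 with |R(x)|<1.
x=-0.67: |R|=0.3654
R=−1: 1+11/12x = −1+1/12x ⇒ -5/6x=2 ⇒ x=2/(-5/6)=-2.4000
Confirm numerically:
  x=-2.335: |R|=0.95466 <1
  x=-1.744: |R|=0.52270 <1
  x=-1.286: |R|=0.16152 <1
  x=-2.918: |R|=1.34723 >1
  x=-2.430: |R|=1.02079 >1
Interval (-2.4000, 0).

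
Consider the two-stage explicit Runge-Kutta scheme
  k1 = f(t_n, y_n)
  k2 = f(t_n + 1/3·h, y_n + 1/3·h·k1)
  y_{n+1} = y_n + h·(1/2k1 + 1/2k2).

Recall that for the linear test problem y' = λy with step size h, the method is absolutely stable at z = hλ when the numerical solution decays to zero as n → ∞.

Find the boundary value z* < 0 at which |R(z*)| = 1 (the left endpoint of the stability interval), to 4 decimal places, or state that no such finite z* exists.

On y'=λy, z=hλ:
  k1=λy_n ⇒ h·k1=z·y_n;  k2=λ(1+1/3z)y_n ⇒ h·k2=z(1+1/3z)y_n
  y_{n+1}/y_n = 1 + 1/2z + 1/2z(1+1/3z) = 1 + z + 1/6z²
  so R(z) = 1 + z + 1/6z².

Boundary: |R(x)|=1, x<0.
x=-1.17: |R|=0.0582
R=1: x+1/6x²=0 ⇒ x=−6=-6.0000; min R=1−1/(4·1/6)=-0.5000>−1
Confirm numerically:
  x=-5.739: |R|=0.75035 <1
  x=-4.817: |R|=0.05025 <1
  x=-4.095: |R|=0.30016 <1
  x=-2.762: |R|=0.49056 <1
  x=-6.599: |R|=1.65880 >1
  x=-6.429: |R|=1.45967 >1
  x=-6.380: |R|=1.40407 >1
Stable set (-6.0000, 0).

left endpoint -6.0000.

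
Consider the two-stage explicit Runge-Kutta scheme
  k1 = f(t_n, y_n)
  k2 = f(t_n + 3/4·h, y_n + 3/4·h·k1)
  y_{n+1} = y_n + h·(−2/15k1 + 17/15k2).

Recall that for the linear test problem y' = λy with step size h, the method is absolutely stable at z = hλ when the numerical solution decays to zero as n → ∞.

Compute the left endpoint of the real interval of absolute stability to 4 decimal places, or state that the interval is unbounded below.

Set f=λy, z=hλ:
  k1=λy_n ⇒ h·k1=z·y_n;  k2=λ(1+3/4z)y_n ⇒ h·k2=z(1+3/4z)y_n
  y_{n+1}/y_n = 1 − 2/15z + 17/15z(1+3/4z) = 1 + z + 17/20z²
  ⇒ R(z) = 1 + z + 17/20z².

Find x<0 with |R(x)|<1.
x=-1.34: |R|=1.1863
R=1: x+17/20x²=0 ⇒ x=−20/17=-1.1765; min R=1−1/(4·17/20)=0.7059>−1
Confirm numerically:
  x=-1.145: |R|=0.96937 <1
  x=-1.132: |R|=0.95721 <1
  x=-0.826: |R|=0.75393 <1
  x=-0.782: |R|=0.73780 <1
  x=-1.764: |R|=1.88094 >1
  x=-1.284: |R|=1.11736 >1
So |R|<1 on (-1.1765, 0).

z* = -1.1765.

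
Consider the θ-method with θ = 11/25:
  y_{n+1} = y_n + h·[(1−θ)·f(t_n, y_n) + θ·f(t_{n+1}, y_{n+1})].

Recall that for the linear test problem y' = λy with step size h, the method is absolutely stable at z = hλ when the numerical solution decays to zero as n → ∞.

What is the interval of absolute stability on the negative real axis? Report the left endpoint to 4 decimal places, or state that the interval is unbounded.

With y'=λy (z=hλ):
  y_{n+1} = y_n + z·[14/25·y_n + 11/25·y_{n+1}] ⇒ (1 − 11/25z)y_{n+1} = (1 + 14/25z)y_n
  Hence R(z) = (1 + 14/25z)/(1 − 11/25z).

Find x<0 with |R(x)|<1.
x=-1.18: |R|=0.2233
R=−1: 1+14/25x = −1+11/25x ⇒ -3/25x=2 ⇒ x=2/(-3/25)=-16.6667
Confirm numerically:
  x=-13.397: |R|=0.94309 <1
  x=-10.553: |R|=0.87000 <1
  x=-7.159: |R|=0.72508 <1
  x=-6.881: |R|=0.70844 <1
  x=-17.138: |R|=1.00662 >1
  x=-17.066: |R|=1.00563 >1
  x=-16.849: |R|=1.00260 >1
Stable set (-16.6667, 0).

(-16.6667, 0).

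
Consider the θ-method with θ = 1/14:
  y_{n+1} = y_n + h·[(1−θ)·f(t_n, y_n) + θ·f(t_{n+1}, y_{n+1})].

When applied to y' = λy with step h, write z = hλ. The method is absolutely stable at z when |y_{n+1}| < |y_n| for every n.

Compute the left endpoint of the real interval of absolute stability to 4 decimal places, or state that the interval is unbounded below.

left endpoint -2.3333.

On y'=λy, z=hλ:
  y_{n+1} = y_n + z·[13/14·y_n + 1/14·y_{n+1}] ⇒ (1 − 1/14z)y_{n+1} = (1 + 13/14z)y_n
  Hence R(z) = (1 + 13/14z)/(1 − 1/14z).

Find x<0 with |R(x)|<1.
x=-1.74: |R|=0.5476
R=−1: 1+13/14x = −1+1/14x ⇒ -6/7x=2 ⇒ x=2/(-6/7)=-2.3333
Confirm numerically:
  x=-1.849: |R|=0.63329 <1
  x=-1.682: |R|=0.50159 <1
  x=-1.515: |R|=0.36706 <1
  x=-1.349: |R|=0.23044 <1
  x=-2.781: |R|=1.32012 >1
  x=-2.607: |R|=1.19775 >1
Stable set (-2.3333, 0).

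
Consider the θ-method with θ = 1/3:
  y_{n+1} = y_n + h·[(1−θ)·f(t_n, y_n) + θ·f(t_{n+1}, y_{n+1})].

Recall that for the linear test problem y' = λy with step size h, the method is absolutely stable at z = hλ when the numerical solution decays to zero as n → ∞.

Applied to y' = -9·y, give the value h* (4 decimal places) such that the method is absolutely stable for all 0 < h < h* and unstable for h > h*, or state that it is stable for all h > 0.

Test eqn y'=λy, z=hλ:
  y_{n+1} = y_n + z·[2/3·y_n + 1/3·y_{n+1}] ⇒ (1 − 1/3z)y_{n+1} = (1 + 2/3z)y_n
  ⇒ R(z) = (1 + 2/3z)/(1 − 1/3z).

Boundary: |R(x)|=1, x<0.
x=-0.93: |R|=0.2901
R=−1: 1+2/3x = −1+1/3x ⇒ -1/3x=2 ⇒ x=2/(-1/3)=-6.0000
Confirm numerically:
  x=-4.616: |R|=0.81828 <1
  x=-4.315: |R|=0.76965 <1
  x=-4.000: |R|=0.71429 <1
  x=-3.439: |R|=0.60227 <1
  x=-6.545: |R|=1.05710 >1
  x=-6.445: |R|=1.04711 >1
Stable set (-6.0000, 0).

(-6.0000,0); λ=-9 ⇒ h* = (6)/9 = 0.6667.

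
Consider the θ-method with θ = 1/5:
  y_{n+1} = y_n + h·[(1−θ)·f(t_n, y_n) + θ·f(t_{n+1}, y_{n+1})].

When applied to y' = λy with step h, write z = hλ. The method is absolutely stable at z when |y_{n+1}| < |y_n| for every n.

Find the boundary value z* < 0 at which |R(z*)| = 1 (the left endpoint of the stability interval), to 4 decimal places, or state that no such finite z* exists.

left endpoint -3.3333.

On y'=λy, z=hλ:
  y_{n+1} = y_n + z·[4/5·y_n + 1/5·y_{n+1}] ⇒ (1 − 1/5z)y_{n+1} = (1 + 4/5z)y_n
  ⇒ R(z) = (1 + 4/5z)/(1 − 1/5z).

Need |R(x)|<1, x<0.
x=-1.59: |R|=0.2064
R=−1: 1+4/5x = −1+1/5x ⇒ -3/5x=2 ⇒ x=2/(-3/5)=-3.3333
Confirm numerically:
  x=-3.310: |R|=0.99158 <1
  x=-2.672: |R|=0.74140 <1
  x=-2.386: |R|=0.61522 <1
  x=-3.803: |R|=1.16006 >1
  x=-3.742: |R|=1.14024 >1
Interval (-3.3333, 0).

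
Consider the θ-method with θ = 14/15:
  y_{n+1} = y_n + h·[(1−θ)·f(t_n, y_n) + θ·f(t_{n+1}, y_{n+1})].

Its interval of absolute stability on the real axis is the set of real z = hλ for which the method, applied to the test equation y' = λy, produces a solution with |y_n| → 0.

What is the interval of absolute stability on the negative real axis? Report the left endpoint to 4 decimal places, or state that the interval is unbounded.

unbounded; (−∞, 0).

With y'=λy (z=hλ):
  y_{n+1} = y_n + z·[1/15·y_n + 14/15·y_{n+1}] ⇒ (1 − 14/15z)y_{n+1} = (1 + 1/15z)y_n
  R(z) = (1 + 1/15z)/(1 − 14/15z).

Find x<0 with |R(x)|<1.
x=-0.85: |R|=0.5260
x=-2: |R|=0.3023
x=-10: |R|=0.0323
x=-100: |R|=0.0601
θ=14/15≥1/2 ⇒ |1+1/15x|<|1−14/15x| ∀x<0 ⇒ interval (−∞,0).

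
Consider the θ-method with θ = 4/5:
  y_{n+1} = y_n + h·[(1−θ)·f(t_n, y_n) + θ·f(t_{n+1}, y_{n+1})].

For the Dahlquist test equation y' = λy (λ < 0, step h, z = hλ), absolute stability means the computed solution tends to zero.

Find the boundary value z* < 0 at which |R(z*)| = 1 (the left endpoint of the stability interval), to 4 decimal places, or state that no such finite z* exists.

unbounded; (−∞, 0).

On y'=λy, z=hλ:
  y_{n+1} = y_n + z·[1/5·y_n + 4/5·y_{n+1}] ⇒ (1 − 4/5z)y_{n+1} = (1 + 1/5z)y_n
  so R(z) = (1 + 1/5z)/(1 − 4/5z).

Find x<0 with |R(x)|<1.
x=-0.57: |R|=0.6085
x=-2: |R|=0.2308
x=-10: |R|=0.1111
x=-100: |R|=0.2346
θ=4/5≥1/2 ⇒ |1+1/5x|<|1−4/5x| ∀x<0 ⇒ interval (−∞,0).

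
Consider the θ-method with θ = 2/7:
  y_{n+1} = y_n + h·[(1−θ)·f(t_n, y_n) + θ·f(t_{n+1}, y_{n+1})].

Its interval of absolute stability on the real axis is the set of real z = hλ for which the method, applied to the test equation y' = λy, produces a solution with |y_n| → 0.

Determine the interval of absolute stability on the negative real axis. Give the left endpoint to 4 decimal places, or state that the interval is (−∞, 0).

With y'=λy (z=hλ):
  y_{n+1} = y_n + z·[5/7·y_n + 2/7·y_{n+1}] ⇒ (1 − 2/7z)y_{n+1} = (1 + 5/7z)y_n
  ⇒ R(z) = (1 + 5/7z)/(1 − 2/7z).

Need |R(x)|<1, x<0.
x=-1.2: |R|=0.1064
R=−1: 1+5/7x = −1+2/7x ⇒ -3/7x=2 ⇒ x=2/(-3/7)=-4.6667
Confirm numerically:
  x=-4.254: |R|=0.92017 <1
  x=-3.702: |R|=0.79908 <1
  x=-2.529: |R|=0.46815 <1
  x=-4.857: |R|=1.03416 >1
  x=-4.779: |R|=1.02035 >1
  x=-4.777: |R|=1.02000 >1
Stable set (-4.6667, 0).

z∈(-4.6667,0).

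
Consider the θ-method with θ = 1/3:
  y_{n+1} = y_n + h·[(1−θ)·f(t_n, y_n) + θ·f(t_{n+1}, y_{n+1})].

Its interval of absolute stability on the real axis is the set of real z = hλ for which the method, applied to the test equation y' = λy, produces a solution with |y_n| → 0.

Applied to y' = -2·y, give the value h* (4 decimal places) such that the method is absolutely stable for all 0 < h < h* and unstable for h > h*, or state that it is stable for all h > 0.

Test eqn y'=λy, z=hλ:
  y_{n+1} = y_n + z·[2/3·y_n + 1/3·y_{n+1}] ⇒ (1 − 1/3z)y_{n+1} = (1 + 2/3z)y_n
  so R(z) = (1 + 2/3z)/(1 − 1/3z).

Find x<0 with |R(x)|<1.
x=-1.16: |R|=0.1635
R=−1: 1+2/3x = −1+1/3x ⇒ -1/3x=2 ⇒ x=2/(-1/3)=-6.0000
Confirm numerically:
  x=-4.378: |R|=0.78016 <1
  x=-4.127: |R|=0.73720 <1
  x=-3.686: |R|=0.65390 <1
  x=-3.059: |R|=0.51461 <1
  x=-6.131: |R|=1.01435 >1
  x=-6.094: |R|=1.01034 >1
  x=-6.029: |R|=1.00321 >1
Stable set (-6.0000, 0).

(-6.0000,0); λ=-2 ⇒ h* = (6)/2 = 3.0000.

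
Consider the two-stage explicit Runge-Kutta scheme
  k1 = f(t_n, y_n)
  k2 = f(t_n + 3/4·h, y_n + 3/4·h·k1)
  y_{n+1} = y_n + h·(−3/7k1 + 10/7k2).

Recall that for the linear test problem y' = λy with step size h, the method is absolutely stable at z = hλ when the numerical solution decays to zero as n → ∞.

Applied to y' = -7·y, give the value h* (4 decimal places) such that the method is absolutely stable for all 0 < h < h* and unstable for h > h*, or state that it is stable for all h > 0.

(-0.9333,0); λ=-7 ⇒ h* = (14/15)/7 = 0.1333.

On y'=λy, z=hλ:
  k1=λy_n ⇒ h·k1=z·y_n;  k2=λ(1+3/4z)y_n ⇒ h·k2=z(1+3/4z)y_n
  y_{n+1}/y_n = 1 − 3/7z + 10/7z(1+3/4z) = 1 + z + 15/14z²
  R(z) = 1 + z + 15/14z².

Find x<0 with |R(x)|<1.
x=-0.74: |R|=0.8467
R=1: x+15/14x²=0 ⇒ x=−14/15=-0.9333; min R=1−1/(4·15/14)=0.7667>−1
Confirm numerically:
  x=-0.593: |R|=0.78377 <1
  x=-0.468: |R|=0.76667 <1
  x=-0.447: |R|=0.76708 <1
  x=-0.434: |R|=0.76781 <1
  x=-1.498: |R|=1.90629 >1
  x=-1.241: |R|=1.40909 >1
Stable set (-0.9333, 0).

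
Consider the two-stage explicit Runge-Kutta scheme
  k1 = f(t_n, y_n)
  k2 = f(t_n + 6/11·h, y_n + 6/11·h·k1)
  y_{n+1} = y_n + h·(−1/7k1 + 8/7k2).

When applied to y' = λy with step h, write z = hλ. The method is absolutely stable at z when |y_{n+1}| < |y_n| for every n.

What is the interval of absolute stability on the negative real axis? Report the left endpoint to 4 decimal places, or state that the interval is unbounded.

On y'=λy, z=hλ:
  k1=λy_n ⇒ h·k1=z·y_n;  k2=λ(1+6/11z)y_n ⇒ h·k2=z(1+6/11z)y_n
  y_{n+1}/y_n = 1 − 1/7z + 8/7z(1+6/11z) = 1 + z + 48/77z²
  R(z) = 1 + z + 48/77z².

Solve |R(x)|<1 on ℝ⁻.
x=-1.52: |R|=0.9202
R=1: x+48/77x²=0 ⇒ x=−77/48=-1.6042; min R=1−1/(4·48/77)=0.5990>−1
Confirm numerically:
  x=-1.223: |R|=0.70940 <1
  x=-1.160: |R|=0.67882 <1
  x=-1.137: |R|=0.66888 <1
  x=-1.991: |R|=1.48012 >1
  x=-1.877: |R|=1.31924 >1
  x=-1.632: |R|=1.02832 >1
Stable set (-1.6042, 0).

z∈(-1.6042,0).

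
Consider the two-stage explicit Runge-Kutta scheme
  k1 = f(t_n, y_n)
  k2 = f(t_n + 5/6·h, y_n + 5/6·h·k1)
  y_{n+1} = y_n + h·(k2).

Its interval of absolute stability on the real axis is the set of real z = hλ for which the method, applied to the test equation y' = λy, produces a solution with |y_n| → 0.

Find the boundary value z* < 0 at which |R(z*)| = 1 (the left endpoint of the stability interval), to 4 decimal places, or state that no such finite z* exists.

Set f=λy, z=hλ:
  k1=λy_n ⇒ h·k1=z·y_n;  k2=λ(1+5/6z)y_n ⇒ h·k2=z(1+5/6z)y_n
  y_{n+1}/y_n = 1 + z(1+5/6z) = 1 + z + 5/6z²
  Hence R(z) = 1 + z + 5/6z².

Find x<0 with |R(x)|<1.
x=-0.79: |R|=0.7301
R=1: x+5/6x²=0 ⇒ x=−6/5=-1.2000; min R=1−1/(4·5/6)=0.7000>−1
Confirm numerically:
  x=-1.007: |R|=0.83804 <1
  x=-0.884: |R|=0.76721 <1
  x=-0.639: |R|=0.70127 <1
  x=-1.406: |R|=1.24136 >1
  x=-1.256: |R|=1.05861 >1
Stable set (-1.2000, 0).

z* = -1.2000.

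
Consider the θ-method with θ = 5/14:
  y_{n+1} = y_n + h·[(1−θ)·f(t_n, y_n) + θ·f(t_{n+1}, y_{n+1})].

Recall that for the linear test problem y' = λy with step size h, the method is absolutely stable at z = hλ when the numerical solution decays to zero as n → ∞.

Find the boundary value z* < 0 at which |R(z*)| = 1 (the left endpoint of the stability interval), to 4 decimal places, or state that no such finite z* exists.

Set f=λy, z=hλ:
  y_{n+1} = y_n + z·[9/14·y_n + 5/14·y_{n+1}] ⇒ (1 − 5/14z)y_{n+1} = (1 + 9/14z)y_n
  ⇒ R(z) = (1 + 9/14z)/(1 − 5/14z).

Need |R(x)|<1, x<0.
x=-0.37: |R|=0.6732
R=−1: 1+9/14x = −1+5/14x ⇒ -2/7x=2 ⇒ x=2/(-2/7)=-7.0000
Confirm numerically:
  x=-6.766: |R|=0.98043 <1
  x=-6.192: |R|=0.92811 <1
  x=-4.706: |R|=0.75550 <1
  x=-3.878: |R|=0.62600 <1
  x=-7.590: |R|=1.04543 >1
  x=-7.568: |R|=1.04383 >1
  x=-7.540: |R|=1.04178 >1
Interval (-7.0000, 0).

left endpoint -7.0000.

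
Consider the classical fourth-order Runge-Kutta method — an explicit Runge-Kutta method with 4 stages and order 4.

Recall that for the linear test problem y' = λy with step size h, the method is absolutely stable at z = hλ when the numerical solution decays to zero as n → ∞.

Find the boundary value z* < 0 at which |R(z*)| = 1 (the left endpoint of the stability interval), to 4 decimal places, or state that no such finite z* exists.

left endpoint -2.7853.

On y'=λy, z=hλ:
  order 4, 4-stage ⇒ R(z)=1+z+z^2/2+z^3/6+z^4/24
  (e.g. R(-1.18)=0.32314, |R|=0.32314)

Find x<0 with |R(x)|<1.
x=-1.18: |R|=0.3231
|R(-2.16)|=0.4002 |R(-1.39)|=0.2840 |R(-0.56)|=0.5716
Bisect:
  x_lo=-3.6313 |R|=3.2264  x_hi=-0.0917 |R|=0.9124
  mid=-1.86153 |R|=0.29634 →hi
  mid=-2.74643 |R|=0.94297 →hi
  mid=-3.18889 |R|=1.79967 →lo
  mid=-2.96766 |R|=1.31161 →lo
  mid=-2.85705 |R|=1.11368 →lo
  mid=-2.80174 |R|=1.02508 →lo
  mid=-2.77409 |R|=0.98323 →hi
  mid=-2.78791 |R|=1.00396 →lo
  mid=-2.78100 |R|=0.99355 →hi
  mid=-2.78446 |R|=0.99874 →hi
  ...
  [-2.78532,-2.78510] ⇒ x*=-2.7853
Stable set (-2.7853, 0).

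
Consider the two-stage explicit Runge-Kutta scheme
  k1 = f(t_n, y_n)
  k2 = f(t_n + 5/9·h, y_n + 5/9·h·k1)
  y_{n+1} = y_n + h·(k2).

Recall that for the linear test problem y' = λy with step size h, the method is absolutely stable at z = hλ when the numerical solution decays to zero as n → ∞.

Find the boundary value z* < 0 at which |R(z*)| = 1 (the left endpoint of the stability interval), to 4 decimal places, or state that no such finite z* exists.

z* = -1.8000.

Set f=λy, z=hλ:
  k1=λy_n ⇒ h·k1=z·y_n;  k2=λ(1+5/9z)y_n ⇒ h·k2=z(1+5/9z)y_n
  y_{n+1}/y_n = 1 + z(1+5/9z) = 1 + z + 5/9z²
  R(z) = 1 + z + 5/9z².

Find x<0 with |R(x)|<1.
x=-1.21: |R|=0.6034
R=1: x+5/9x²=0 ⇒ x=−9/5=-1.8000; min R=1−1/(4·5/9)=0.5500>−1
Confirm numerically:
  x=-1.337: |R|=0.65609 <1
  x=-1.251: |R|=0.61844 <1
  x=-1.154: |R|=0.58584 <1
  x=-0.829: |R|=0.55280 <1
  x=-2.051: |R|=1.28600 >1
  x=-2.014: |R|=1.23944 >1
Interval (-1.8000, 0).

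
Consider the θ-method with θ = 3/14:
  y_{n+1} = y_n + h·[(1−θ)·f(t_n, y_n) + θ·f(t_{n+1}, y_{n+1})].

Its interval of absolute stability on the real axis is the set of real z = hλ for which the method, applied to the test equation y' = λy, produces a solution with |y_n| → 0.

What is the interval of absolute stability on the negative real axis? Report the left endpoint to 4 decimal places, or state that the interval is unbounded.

Test eqn y'=λy, z=hλ:
  y_{n+1} = y_n + z·[11/14·y_n + 3/14·y_{n+1}] ⇒ (1 − 3/14z)y_{n+1} = (1 + 11/14z)y_n
  Hence R(z) = (1 + 11/14z)/(1 − 3/14z).

Solve |R(x)|<1 on ℝ⁻.
x=-0.68: |R|=0.4065
R=−1: 1+11/14x = −1+3/14x ⇒ -4/7x=2 ⇒ x=2/(-4/7)=-3.5000
Confirm numerically:
  x=-3.413: |R|=0.97129 <1
  x=-2.634: |R|=0.68368 <1
  x=-2.496: |R|=0.62621 <1
  x=-4.085: |R|=1.17825 >1
  x=-3.840: |R|=1.10658 >1
Stable set (-3.5000, 0).

z∈(-3.5000,0).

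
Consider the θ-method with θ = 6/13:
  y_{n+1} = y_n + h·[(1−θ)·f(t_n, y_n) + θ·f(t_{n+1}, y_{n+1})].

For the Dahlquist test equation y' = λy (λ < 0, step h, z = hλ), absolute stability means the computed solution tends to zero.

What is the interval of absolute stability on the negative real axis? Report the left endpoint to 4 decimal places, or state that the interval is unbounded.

On y'=λy, z=hλ:
  y_{n+1} = y_n + z·[7/13·y_n + 6/13·y_{n+1}] ⇒ (1 − 6/13z)y_{n+1} = (1 + 7/13z)y_n
  so R(z) = (1 + 7/13z)/(1 − 6/13z).

Need |R(x)|<1, x<0.
x=-1.68: |R|=0.0537
R=−1: 1+7/13x = −1+6/13x ⇒ -1/13x=2 ⇒ x=2/(-1/13)=-26.0000
Confirm numerically:
  x=-18.770: |R|=0.94245 <1
  x=-17.638: |R|=0.92963 <1
  x=-17.522: |R|=0.92823 <1
  x=-13.198: |R|=0.86113 <1
  x=-26.407: |R|=1.00237 >1
  x=-26.330: |R|=1.00193 >1
So |R|<1 on (-26.0000, 0).

(-26.0000, 0).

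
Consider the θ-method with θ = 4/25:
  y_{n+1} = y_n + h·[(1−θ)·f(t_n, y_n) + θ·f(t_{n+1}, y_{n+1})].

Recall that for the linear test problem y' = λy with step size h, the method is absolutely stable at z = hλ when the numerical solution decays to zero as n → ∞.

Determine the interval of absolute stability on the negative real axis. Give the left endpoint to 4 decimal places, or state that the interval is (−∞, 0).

z∈(-2.9412,0).

With y'=λy (z=hλ):
  y_{n+1} = y_n + z·[21/25·y_n + 4/25·y_{n+1}] ⇒ (1 − 4/25z)y_{n+1} = (1 + 21/25z)y_n
  ⇒ R(z) = (1 + 21/25z)/(1 − 4/25z).

Find x<0 with |R(x)|<1.
x=-1.46: |R|=0.1835
R=−1: 1+21/25x = −1+4/25x ⇒ -17/25x=2 ⇒ x=2/(-17/25)=-2.9412
Confirm numerically:
  x=-2.806: |R|=0.93656 <1
  x=-2.346: |R|=0.70574 <1
  x=-1.823: |R|=0.41134 <1
  x=-3.435: |R|=1.21670 >1
  x=-3.070: |R|=1.05874 >1
  x=-3.062: |R|=1.05514 >1
Interval (-2.9412, 0).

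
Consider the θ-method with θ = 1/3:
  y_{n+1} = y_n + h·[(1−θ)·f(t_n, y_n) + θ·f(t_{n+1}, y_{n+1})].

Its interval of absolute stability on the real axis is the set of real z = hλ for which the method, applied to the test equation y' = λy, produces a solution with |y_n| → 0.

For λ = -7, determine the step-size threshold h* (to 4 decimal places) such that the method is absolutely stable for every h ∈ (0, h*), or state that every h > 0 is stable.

(-6.0000,0); λ=-7 ⇒ h* = (6)/7 = 0.8571.

Test eqn y'=λy, z=hλ:
  y_{n+1} = y_n + z·[2/3·y_n + 1/3·y_{n+1}] ⇒ (1 − 1/3z)y_{n+1} = (1 + 2/3z)y_n
  R(z) = (1 + 2/3z)/(1 − 1/3z).

Solve |R(x)|<1 on ℝ⁻.
x=-1.58: |R|=0.0349
R=−1: 1+2/3x = −1+1/3x ⇒ -1/3x=2 ⇒ x=2/(-1/3)=-6.0000
Confirm numerically:
  x=-5.892: |R|=0.98785 <1
  x=-3.868: |R|=0.68957 <1
  x=-2.647: |R|=0.40623 <1
  x=-6.577: |R|=1.06025 >1
  x=-6.087: |R|=1.00957 >1
So |R|<1 on (-6.0000, 0).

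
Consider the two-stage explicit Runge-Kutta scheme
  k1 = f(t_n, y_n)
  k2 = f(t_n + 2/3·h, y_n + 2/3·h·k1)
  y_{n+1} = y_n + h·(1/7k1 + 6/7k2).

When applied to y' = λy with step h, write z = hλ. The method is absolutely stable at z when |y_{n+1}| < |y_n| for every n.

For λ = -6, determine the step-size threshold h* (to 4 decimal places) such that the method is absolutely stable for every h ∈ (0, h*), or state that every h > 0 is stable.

(-1.7500,0); λ=-6 ⇒ h* = (7/4)/6 = 0.2917.

Test eqn y'=λy, z=hλ:
  k1=λy_n ⇒ h·k1=z·y_n;  k2=λ(1+2/3z)y_n ⇒ h·k2=z(1+2/3z)y_n
  y_{n+1}/y_n = 1 + 1/7z + 6/7z(1+2/3z) = 1 + z + 4/7z²
  ⇒ R(z) = 1 + z + 4/7z².

Solve |R(x)|<1 on ℝ⁻.
x=-1.52: |R|=0.8002
R=1: x+4/7x²=0 ⇒ x=−7/4=-1.7500; min R=1−1/(4·4/7)=0.5625>−1
Confirm numerically:
  x=-1.537: |R|=0.81293 <1
  x=-1.018: |R|=0.57419 <1
  x=-0.864: |R|=0.56257 <1
  x=-0.846: |R|=0.56298 <1
  x=-2.284: |R|=1.69695 >1
  x=-2.207: |R|=1.57634 >1
  x=-1.798: |R|=1.04932 >1
Interval (-1.7500, 0).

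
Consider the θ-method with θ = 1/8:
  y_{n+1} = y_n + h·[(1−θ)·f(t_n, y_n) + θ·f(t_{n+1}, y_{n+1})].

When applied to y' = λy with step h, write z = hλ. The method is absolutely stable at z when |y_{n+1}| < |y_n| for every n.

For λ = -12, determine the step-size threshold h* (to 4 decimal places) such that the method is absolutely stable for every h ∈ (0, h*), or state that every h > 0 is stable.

With y'=λy (z=hλ):
  y_{n+1} = y_n + z·[7/8·y_n + 1/8·y_{n+1}] ⇒ (1 − 1/8z)y_{n+1} = (1 + 7/8z)y_n
  R(z) = (1 + 7/8z)/(1 − 1/8z).

Solve |R(x)|<1 on ℝ⁻.
x=-1.34: |R|=0.1478
R=−1: 1+7/8x = −1+1/8x ⇒ -3/4x=2 ⇒ x=2/(-3/4)=-2.6667
Confirm numerically:
  x=-2.103: |R|=0.66525 <1
  x=-1.944: |R|=0.56396 <1
  x=-1.606: |R|=0.33750 <1
  x=-1.449: |R|=0.22680 <1
  x=-2.885: |R|=1.12035 >1
  x=-2.833: |R|=1.09213 >1
Stable set (-2.6667, 0).

(-2.6667,0); λ=-12 ⇒ h* = (8/3)/12 = 0.2222.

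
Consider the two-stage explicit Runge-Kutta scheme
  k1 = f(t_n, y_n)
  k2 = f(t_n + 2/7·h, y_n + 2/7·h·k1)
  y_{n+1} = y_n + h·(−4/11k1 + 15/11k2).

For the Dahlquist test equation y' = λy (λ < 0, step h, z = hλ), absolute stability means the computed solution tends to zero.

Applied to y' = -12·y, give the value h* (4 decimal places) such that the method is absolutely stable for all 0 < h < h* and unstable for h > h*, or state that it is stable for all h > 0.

With y'=λy (z=hλ):
  k1=λy_n ⇒ h·k1=z·y_n;  k2=λ(1+2/7z)y_n ⇒ h·k2=z(1+2/7z)y_n
  y_{n+1}/y_n = 1 − 4/11z + 15/11z(1+2/7z) = 1 + z + 30/77z²
  Hence R(z) = 1 + z + 30/77z².

Need |R(x)|<1, x<0.
x=-0.98: |R|=0.3942
R=1: x+30/77x²=0 ⇒ x=−77/30=-2.5667; min R=1−1/(4·30/77)=0.3583>−1
Confirm numerically:
  x=-2.188: |R|=0.67720 <1
  x=-1.735: |R|=0.43781 <1
  x=-1.641: |R|=0.40817 <1
  x=-1.570: |R|=0.39035 <1
  x=-2.881: |R|=1.35283 >1
  x=-2.824: |R|=1.28313 >1
  x=-2.695: |R|=1.13475 >1
Interval (-2.5667, 0).

(-2.5667,0); λ=-12 ⇒ h* = (77/30)/12 = 0.2139.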